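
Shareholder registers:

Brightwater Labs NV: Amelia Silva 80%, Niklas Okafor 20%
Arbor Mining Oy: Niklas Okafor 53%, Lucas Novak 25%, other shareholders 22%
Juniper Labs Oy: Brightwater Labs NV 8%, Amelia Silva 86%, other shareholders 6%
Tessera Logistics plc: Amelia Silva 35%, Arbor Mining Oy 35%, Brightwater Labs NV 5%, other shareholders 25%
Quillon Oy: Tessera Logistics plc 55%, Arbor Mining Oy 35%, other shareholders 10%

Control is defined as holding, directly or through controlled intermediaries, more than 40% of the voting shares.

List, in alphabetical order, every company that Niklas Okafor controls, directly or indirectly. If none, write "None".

Niklas holds 53% of Arbor, so Niklas controls Arbor.
No other company's threshold is met.

Arbor Mining Oy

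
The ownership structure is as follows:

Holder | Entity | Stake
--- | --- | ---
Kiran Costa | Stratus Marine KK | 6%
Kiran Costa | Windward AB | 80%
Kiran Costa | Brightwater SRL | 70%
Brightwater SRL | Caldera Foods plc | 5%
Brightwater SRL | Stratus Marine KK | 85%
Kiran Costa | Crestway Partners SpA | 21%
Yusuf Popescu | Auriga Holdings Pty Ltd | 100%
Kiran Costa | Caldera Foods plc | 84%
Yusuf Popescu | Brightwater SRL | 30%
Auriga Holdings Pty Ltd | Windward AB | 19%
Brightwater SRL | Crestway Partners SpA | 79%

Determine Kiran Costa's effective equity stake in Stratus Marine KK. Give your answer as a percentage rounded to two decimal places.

65.50%

Kiran reaches Stratus along 2 paths.
Via Brightwater: 70% × 85% = 59.5%.
Direct stake: 6% = 6%.
Total: 59.5% + 6% = 65.5%.
Rounded: 65.50%.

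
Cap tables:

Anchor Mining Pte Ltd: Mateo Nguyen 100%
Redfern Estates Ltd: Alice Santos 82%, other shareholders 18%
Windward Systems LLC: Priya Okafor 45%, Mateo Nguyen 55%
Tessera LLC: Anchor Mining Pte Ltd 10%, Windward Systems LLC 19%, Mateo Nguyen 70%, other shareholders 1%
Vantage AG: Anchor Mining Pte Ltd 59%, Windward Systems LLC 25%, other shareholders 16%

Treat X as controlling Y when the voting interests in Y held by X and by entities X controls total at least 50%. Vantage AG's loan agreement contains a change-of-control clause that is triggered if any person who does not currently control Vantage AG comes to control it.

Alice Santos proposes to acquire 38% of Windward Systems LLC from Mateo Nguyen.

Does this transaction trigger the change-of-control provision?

No

The purchase adds only to Alice's holdings (Mateo's stake shrinks), so Alice is the only person who could newly come to control Vantage.
Alice holds 82% of Redfern, so Alice controls Redfern.
Neither Alice nor any entity Alice controls holds any voting interest in Vantage.
So before the transaction, Alice does not control Vantage.
After the purchase, Alice holds 38% of Windward directly, and Mateo's stake falls to 17%.
Alice's side now holds 38% of Windward, not ≥ 50%, so Alice still does not control Windward.
After the transaction, neither Alice nor any entity Alice controls holds a voting interest in Vantage, so Alice still does not control it.
No new person acquires control, so the clause is not triggered.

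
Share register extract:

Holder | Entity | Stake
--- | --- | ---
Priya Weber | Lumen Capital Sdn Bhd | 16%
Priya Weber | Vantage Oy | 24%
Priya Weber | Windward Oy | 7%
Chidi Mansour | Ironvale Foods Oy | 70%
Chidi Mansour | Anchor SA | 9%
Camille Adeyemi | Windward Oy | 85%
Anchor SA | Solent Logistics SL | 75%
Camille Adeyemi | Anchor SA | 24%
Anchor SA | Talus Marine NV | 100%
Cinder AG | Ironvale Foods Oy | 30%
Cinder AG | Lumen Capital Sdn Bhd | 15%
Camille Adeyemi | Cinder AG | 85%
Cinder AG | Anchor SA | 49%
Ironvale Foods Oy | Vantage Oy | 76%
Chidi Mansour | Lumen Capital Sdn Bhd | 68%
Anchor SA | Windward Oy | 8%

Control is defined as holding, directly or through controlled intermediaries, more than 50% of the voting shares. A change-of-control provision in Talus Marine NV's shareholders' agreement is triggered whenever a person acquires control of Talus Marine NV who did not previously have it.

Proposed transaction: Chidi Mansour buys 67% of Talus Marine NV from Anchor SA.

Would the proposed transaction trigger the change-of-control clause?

The purchase adds only to Chidi's holdings (Anchor's stake shrinks), so Chidi is the only person who could newly come to control Talus.
Chidi holds 68% of Lumen, so Chidi controls Lumen.
Chidi holds 70% of Ironvale, so Chidi controls Ironvale.
Ironvale holds 76% of Vantage, so Chidi controls Vantage.
Neither Chidi nor any entity Chidi controls holds any voting interest in Talus.
So before the transaction, Chidi does not control Talus.
After the purchase, Chidi holds 67% of Talus directly, and Anchor's stake falls to 33%.
Chidi holds 67% of Talus, so Chidi controls Talus.
Chidi did not control Talus before and does after, so the clause is triggered.

Yes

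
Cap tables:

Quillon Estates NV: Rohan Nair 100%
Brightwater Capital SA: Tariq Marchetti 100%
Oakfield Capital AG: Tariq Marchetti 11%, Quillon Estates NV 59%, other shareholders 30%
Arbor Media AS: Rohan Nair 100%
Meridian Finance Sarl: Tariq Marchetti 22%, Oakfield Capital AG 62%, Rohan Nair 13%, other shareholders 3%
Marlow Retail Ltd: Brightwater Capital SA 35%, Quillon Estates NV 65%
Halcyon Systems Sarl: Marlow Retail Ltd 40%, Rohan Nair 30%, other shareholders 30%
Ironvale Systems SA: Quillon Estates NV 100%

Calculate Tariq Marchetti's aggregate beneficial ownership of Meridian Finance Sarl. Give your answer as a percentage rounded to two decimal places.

Tariq reaches Meridian along 2 paths.
Direct stake: 22% = 22%.
Via Oakfield: 11% × 62% = 6.82%.
Total: 22% + 6.82% = 28.82%.

28.82%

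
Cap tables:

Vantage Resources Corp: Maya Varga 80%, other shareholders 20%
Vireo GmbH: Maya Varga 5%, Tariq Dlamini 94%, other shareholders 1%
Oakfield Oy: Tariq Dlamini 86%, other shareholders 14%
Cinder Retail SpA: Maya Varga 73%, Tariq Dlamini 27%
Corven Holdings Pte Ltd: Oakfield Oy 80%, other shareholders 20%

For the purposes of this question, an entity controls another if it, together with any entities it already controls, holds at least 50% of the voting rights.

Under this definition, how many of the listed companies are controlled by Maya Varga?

Maya holds 80% of Vantage, so Maya controls Vantage.
Maya holds 73% of Cinder, so Maya controls Cinder.
No other company's threshold is met.
Maya controls 2 companies.

2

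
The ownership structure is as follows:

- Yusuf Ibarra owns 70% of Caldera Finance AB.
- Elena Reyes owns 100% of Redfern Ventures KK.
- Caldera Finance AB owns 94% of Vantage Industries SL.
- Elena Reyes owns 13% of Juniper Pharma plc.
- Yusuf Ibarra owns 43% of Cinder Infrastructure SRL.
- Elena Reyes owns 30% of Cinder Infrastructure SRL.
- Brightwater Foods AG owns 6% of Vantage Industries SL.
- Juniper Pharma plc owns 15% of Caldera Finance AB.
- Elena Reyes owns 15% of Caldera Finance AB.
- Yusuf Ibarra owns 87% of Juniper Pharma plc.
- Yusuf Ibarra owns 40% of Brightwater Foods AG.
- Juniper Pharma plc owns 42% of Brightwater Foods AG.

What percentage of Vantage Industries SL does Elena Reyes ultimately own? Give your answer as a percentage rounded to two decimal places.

Elena reaches Vantage along 3 paths.
Via Juniper → Brightwater: 13% × 42% × 6% = 0.3276%.
Via Caldera: 15% × 94% = 14.1%.
Via Juniper → Caldera: 13% × 15% × 94% = 1.833%.
Total: 0.3276% + 14.1% + 1.833% = 16.2606%.
Rounded: 16.26%.

16.26%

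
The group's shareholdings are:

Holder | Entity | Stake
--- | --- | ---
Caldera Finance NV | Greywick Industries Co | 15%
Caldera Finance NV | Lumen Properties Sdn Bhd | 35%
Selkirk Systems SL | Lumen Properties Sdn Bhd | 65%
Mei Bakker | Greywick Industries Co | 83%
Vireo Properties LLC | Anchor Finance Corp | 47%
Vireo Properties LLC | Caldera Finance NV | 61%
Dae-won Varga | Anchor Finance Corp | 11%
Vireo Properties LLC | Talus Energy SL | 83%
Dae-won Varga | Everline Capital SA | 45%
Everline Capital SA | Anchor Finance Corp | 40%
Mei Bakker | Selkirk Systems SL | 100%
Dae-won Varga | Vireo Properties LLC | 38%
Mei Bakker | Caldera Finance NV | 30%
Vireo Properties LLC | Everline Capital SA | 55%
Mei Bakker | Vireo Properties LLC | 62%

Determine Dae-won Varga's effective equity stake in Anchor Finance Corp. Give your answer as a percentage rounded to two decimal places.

Dae-won reaches Anchor along 4 paths.
Via Vireo: 38% × 47% = 17.86%.
Via Vireo → Everline: 38% × 55% × 40% = 8.36%.
Via Everline: 45% × 40% = 18%.
Direct stake: 11% = 11%.
Total: 17.86% + 8.36% + 18% + 11% = 55.22%.

55.22%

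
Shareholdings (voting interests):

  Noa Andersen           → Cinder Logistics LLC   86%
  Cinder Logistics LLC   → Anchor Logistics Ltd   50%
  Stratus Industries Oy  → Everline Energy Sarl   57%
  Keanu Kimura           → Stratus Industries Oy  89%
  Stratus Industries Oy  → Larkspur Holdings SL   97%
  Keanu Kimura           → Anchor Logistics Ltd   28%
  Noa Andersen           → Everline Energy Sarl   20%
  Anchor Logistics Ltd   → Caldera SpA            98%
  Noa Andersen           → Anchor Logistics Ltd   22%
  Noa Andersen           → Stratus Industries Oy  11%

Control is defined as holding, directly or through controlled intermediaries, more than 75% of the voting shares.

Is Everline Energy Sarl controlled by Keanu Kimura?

Keanu holds 89% of Stratus, so Keanu controls Stratus.
Stratus holds 97% of Larkspur, so Keanu controls Larkspur.
In Everline, Keanu's side holds only 57%, not > 75%.
So Keanu does not control Everline.

No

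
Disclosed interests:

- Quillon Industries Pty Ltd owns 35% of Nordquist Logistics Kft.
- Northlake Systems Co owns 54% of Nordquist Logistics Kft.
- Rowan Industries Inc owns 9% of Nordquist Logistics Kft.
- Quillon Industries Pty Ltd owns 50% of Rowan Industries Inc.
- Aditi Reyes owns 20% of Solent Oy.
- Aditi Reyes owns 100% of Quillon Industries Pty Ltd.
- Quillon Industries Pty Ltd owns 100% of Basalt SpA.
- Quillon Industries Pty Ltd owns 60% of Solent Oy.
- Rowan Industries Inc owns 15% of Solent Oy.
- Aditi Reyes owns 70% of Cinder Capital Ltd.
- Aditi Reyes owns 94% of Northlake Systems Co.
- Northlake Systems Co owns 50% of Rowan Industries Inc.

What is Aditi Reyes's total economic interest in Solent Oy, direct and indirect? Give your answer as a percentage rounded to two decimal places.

94.55%

Aditi reaches Solent along 4 paths.
Via Northlake → Rowan: 94% × 50% × 15% = 7.05%.
Via Quillon → Rowan: 100% × 50% × 15% = 7.5%.
Via Quillon: 100% × 60% = 60%.
Direct stake: 20% = 20%.
Total: 7.05% + 7.5% + 60% + 20% = 94.55%.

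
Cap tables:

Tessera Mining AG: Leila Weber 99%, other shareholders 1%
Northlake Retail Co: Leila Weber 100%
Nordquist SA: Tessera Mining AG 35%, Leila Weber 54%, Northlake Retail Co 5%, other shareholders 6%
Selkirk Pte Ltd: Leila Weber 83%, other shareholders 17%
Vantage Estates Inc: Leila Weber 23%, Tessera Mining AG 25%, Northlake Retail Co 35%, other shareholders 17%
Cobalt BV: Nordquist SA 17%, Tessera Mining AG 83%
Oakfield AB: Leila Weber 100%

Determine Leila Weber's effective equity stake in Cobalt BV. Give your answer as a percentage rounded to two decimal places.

98.09%

Leila reaches Cobalt along 4 paths.
Via Tessera → Nordquist: 99% × 35% × 17% = 5.8905%.
Via Nordquist: 54% × 17% = 9.18%.
Via Northlake → Nordquist: 100% × 5% × 17% = 0.85%.
Via Tessera: 99% × 83% = 82.17%.
Total: 5.8905% + 9.18% + 0.85% + 82.17% = 98.0905%.
Rounded: 98.09%.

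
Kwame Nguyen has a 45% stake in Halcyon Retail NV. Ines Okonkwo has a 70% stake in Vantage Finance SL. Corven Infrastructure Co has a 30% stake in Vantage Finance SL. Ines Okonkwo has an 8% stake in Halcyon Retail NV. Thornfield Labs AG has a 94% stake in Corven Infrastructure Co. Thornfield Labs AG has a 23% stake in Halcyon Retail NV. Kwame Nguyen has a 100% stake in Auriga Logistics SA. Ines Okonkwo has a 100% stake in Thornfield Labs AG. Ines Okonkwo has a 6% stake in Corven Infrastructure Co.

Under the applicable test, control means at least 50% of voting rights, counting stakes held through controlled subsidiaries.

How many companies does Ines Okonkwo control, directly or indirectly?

3

Ines holds 100% of Thornfield, so Ines controls Thornfield.
Ines and Thornfield together hold 6% + 94% = 100% of Corven, so Ines controls Corven.
Ines and Corven together hold 70% + 30% = 100% of Vantage, so Ines controls Vantage.
No other company's threshold is met.
Ines controls 3 companies.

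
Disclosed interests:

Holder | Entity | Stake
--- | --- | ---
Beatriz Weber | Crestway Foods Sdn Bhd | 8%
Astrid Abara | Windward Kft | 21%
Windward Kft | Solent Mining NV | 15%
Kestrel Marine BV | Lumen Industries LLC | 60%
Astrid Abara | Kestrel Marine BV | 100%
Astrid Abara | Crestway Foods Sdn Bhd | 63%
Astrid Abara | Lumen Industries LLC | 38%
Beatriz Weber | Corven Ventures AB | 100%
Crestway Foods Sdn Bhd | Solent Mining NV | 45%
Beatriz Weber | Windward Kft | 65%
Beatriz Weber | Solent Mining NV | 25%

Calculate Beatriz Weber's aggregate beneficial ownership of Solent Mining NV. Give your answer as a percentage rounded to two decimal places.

Beatriz reaches Solent along 3 paths.
Direct stake: 25% = 25%.
Via Windward: 65% × 15% = 9.75%.
Via Crestway: 8% × 45% = 3.6%.
Total: 25% + 9.75% + 3.6% = 38.35%.

38.35%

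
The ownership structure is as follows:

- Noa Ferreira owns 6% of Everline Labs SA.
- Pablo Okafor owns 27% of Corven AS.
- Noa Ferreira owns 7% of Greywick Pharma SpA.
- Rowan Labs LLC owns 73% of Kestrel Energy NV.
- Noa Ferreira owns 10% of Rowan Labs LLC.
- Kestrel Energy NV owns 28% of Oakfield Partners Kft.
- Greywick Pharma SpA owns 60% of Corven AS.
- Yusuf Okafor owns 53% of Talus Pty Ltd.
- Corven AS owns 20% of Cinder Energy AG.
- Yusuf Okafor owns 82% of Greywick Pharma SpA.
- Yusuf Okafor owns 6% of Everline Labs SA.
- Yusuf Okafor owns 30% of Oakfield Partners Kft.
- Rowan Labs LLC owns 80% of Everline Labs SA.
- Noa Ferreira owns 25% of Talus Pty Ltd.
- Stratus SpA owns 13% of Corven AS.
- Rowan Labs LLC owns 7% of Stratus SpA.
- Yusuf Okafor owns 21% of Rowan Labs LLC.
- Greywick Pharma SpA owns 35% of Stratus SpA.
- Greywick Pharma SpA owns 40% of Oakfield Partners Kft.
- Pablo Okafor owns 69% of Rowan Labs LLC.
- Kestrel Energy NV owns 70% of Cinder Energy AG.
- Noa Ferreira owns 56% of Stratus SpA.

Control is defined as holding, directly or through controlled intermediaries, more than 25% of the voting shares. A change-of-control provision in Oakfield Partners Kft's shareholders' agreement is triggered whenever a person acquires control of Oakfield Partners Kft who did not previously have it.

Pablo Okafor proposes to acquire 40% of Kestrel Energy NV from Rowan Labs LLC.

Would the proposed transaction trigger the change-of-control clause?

No

The purchase adds only to Pablo's holdings (Rowan's stake shrinks), so Pablo is the only person who could newly come to control Oakfield.
Pablo holds 69% of Rowan, so Pablo controls Rowan.
Rowan holds 73% of Kestrel, so Pablo controls Kestrel.
Kestrel holds 28% of Oakfield, so Pablo controls Oakfield.
So Pablo already controls Oakfield before the transaction.
After the purchase, Pablo holds 40% of Kestrel directly, and Rowan's stake falls to 33%.
Pablo controlled Oakfield already, so this is not a new person acquiring control; every other person's position is unchanged or reduced.
No new person acquires control, so the clause is not triggered.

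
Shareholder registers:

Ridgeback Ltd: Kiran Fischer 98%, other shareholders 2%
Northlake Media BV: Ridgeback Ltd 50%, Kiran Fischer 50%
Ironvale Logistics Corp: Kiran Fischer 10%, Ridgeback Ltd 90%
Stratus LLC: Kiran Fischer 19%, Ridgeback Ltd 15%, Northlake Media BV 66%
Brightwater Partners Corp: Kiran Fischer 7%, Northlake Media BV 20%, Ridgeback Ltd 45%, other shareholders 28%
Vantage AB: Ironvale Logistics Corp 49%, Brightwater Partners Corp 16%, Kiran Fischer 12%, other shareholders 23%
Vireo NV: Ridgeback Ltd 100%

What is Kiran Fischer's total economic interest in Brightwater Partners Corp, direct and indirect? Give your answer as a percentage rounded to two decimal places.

70.90%

Kiran reaches Brightwater along 4 paths.
Direct stake: 7% = 7%.
Via Ridgeback → Northlake: 98% × 50% × 20% = 9.8%.
Via Northlake: 50% × 20% = 10%.
Via Ridgeback: 98% × 45% = 44.1%.
Total: 7% + 9.8% + 10% + 44.1% = 70.9%.
Rounded: 70.90%.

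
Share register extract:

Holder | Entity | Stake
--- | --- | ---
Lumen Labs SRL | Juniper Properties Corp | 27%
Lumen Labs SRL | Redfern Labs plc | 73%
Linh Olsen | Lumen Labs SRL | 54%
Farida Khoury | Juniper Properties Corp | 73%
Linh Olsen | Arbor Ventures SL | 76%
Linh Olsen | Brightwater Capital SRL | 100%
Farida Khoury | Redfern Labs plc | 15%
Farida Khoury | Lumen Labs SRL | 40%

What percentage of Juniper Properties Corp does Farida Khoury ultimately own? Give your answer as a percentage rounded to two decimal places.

83.80%

Farida reaches Juniper along 2 paths.
Direct stake: 73% = 73%.
Via Lumen: 40% × 27% = 10.8%.
Total: 73% + 10.8% = 83.8%.
Rounded: 83.80%.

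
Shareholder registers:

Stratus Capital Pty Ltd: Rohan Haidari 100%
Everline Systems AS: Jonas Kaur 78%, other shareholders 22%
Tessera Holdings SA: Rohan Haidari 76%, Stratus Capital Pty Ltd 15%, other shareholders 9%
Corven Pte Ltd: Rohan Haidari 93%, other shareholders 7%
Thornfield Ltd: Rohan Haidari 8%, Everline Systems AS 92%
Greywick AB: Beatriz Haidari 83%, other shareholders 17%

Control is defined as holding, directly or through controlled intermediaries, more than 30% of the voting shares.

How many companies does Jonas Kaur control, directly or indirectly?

2

Jonas holds 78% of Everline, so Jonas controls Everline.
Everline holds 92% of Thornfield, so Jonas controls Thornfield.
No other company's threshold is met.
Jonas controls 2 companies.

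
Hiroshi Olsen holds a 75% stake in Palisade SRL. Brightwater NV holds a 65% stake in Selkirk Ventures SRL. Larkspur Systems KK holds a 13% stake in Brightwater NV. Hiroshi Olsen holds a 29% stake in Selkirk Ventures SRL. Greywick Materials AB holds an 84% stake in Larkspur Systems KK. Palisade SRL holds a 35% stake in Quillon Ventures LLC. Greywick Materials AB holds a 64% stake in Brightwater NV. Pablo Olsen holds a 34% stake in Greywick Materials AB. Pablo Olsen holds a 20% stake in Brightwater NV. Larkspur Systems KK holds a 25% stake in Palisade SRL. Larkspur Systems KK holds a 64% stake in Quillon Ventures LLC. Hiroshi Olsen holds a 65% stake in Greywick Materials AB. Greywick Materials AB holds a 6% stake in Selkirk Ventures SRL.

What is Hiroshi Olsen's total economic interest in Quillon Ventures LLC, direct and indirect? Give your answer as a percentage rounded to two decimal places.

65.97%

Hiroshi reaches Quillon along 3 paths.
Via Greywick → Larkspur: 65% × 84% × 64% = 34.944%.
Via Palisade: 75% × 35% = 26.25%.
Via Greywick → Larkspur → Palisade: 65% × 84% × 25% × 35% = 4.7775%.
Total: 34.944% + 26.25% + 4.7775% = 65.9715%.
Rounded: 65.97%.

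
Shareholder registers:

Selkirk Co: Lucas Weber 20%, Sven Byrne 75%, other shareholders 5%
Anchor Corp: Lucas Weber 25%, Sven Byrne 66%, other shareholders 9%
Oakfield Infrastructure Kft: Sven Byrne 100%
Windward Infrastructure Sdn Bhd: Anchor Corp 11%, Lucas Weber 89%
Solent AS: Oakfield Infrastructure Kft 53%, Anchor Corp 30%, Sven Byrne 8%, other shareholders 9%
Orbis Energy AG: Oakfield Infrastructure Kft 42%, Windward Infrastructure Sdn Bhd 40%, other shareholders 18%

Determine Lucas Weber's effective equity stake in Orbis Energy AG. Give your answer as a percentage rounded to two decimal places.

Lucas reaches Orbis along 2 paths.
Via Anchor → Windward: 25% × 11% × 40% = 1.1%.
Via Windward: 89% × 40% = 35.6%.
Total: 1.1% + 35.6% = 36.7%.
Rounded: 36.70%.

36.70%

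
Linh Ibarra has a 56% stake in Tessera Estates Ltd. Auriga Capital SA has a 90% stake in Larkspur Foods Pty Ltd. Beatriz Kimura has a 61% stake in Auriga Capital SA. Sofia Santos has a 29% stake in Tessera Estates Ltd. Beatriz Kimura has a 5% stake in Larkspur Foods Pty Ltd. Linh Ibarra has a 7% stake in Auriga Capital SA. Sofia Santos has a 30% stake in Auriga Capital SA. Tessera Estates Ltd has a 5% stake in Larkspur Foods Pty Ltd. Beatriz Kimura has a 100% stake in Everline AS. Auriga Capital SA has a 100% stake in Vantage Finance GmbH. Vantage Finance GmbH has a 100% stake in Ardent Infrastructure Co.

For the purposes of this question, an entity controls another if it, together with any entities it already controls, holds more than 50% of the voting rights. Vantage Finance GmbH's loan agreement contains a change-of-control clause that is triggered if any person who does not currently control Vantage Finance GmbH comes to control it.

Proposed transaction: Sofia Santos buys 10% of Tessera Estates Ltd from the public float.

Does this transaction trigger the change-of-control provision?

No

The purchase changes only Sofia's holdings, so Sofia is the only person who could newly come to control Vantage.
Sofia's largest direct stake is 30% in Auriga, which does not meet the threshold, so Sofia controls no company.
Neither Sofia nor any entity Sofia controls holds any voting interest in Vantage.
So before the transaction, Sofia does not control Vantage.
After the purchase, Sofia's direct stake in Tessera rises to 29% + 10% = 39%.
Sofia's side now holds 39% of Tessera, not > 50%, so Sofia still does not control Tessera.
After the transaction, neither Sofia nor any entity Sofia controls holds a voting interest in Vantage, so Sofia still does not control it.
No new person acquires control, so the clause is not triggered.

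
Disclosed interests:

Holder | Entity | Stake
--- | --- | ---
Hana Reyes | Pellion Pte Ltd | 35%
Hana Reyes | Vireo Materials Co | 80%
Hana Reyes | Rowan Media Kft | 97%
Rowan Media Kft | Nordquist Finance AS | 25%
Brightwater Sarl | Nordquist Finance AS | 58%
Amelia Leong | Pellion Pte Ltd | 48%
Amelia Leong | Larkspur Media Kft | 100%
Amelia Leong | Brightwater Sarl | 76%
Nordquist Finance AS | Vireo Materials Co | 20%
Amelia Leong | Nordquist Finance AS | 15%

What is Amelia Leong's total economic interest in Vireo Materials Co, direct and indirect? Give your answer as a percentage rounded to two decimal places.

11.82%

Amelia reaches Vireo along 2 paths.
Via Brightwater → Nordquist: 76% × 58% × 20% = 8.816%.
Via Nordquist: 15% × 20% = 3%.
Total: 8.816% + 3% = 11.816%.
Rounded: 11.82%.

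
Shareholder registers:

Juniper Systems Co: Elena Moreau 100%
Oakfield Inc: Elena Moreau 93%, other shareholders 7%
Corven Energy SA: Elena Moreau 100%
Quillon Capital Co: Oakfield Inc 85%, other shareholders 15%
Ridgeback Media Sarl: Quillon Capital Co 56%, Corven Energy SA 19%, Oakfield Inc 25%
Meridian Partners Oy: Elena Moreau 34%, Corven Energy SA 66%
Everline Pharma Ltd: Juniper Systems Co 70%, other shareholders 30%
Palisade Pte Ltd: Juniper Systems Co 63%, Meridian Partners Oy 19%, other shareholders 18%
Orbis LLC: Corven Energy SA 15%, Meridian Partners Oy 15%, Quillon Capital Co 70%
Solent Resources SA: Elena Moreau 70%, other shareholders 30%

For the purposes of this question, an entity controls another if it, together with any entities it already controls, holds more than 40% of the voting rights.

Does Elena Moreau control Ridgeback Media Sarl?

Elena holds 93% of Oakfield, so Elena controls Oakfield.
Elena holds 100% of Corven, so Elena controls Corven.
Oakfield holds 85% of Quillon, so Elena controls Quillon.
Quillon and Corven and Oakfield together hold 56% + 19% + 25% = 100% of Ridgeback, so Elena controls Ridgeback.

Yes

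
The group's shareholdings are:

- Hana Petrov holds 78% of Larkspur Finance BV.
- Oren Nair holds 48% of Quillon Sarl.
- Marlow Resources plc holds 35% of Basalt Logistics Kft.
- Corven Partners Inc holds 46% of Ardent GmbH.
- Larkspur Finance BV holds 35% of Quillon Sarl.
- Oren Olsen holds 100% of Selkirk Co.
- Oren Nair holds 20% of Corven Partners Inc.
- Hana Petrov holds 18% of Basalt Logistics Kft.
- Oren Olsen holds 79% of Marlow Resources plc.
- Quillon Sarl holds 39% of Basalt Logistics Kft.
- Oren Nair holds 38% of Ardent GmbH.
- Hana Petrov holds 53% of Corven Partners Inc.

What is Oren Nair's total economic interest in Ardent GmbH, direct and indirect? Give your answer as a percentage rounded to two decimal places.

47.20%

Oren Nair reaches Ardent along 2 paths.
Direct stake: 38% = 38%.
Via Corven: 20% × 46% = 9.2%.
Total: 38% + 9.2% = 47.2%.
Rounded: 47.20%.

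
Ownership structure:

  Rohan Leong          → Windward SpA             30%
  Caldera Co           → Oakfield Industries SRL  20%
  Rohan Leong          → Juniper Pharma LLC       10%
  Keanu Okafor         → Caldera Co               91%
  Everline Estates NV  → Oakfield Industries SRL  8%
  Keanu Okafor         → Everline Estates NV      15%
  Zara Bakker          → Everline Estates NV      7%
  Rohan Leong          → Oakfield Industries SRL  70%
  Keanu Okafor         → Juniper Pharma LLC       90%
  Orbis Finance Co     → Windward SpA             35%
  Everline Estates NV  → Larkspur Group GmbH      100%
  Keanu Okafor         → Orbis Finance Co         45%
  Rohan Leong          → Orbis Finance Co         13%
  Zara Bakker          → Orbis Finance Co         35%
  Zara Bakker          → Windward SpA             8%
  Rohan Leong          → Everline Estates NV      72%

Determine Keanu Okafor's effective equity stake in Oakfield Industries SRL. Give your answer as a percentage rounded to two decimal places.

Keanu reaches Oakfield along 2 paths.
Via Caldera: 91% × 20% = 18.2%.
Via Everline: 15% × 8% = 1.2%.
Total: 18.2% + 1.2% = 19.4%.
Rounded: 19.40%.

19.40%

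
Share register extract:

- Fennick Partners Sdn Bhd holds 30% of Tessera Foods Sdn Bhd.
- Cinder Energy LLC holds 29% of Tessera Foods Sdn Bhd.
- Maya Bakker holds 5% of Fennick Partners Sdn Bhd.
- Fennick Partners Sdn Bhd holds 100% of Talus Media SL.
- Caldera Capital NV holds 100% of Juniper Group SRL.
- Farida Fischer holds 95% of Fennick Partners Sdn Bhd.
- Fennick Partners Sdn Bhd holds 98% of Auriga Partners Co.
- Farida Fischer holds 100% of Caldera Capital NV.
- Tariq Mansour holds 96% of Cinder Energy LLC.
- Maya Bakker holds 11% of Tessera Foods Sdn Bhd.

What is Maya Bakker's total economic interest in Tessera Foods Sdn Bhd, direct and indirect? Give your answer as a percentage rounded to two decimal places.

12.50%

Maya reaches Tessera along 2 paths.
Direct stake: 11% = 11%.
Via Fennick: 5% × 30% = 1.5%.
Total: 11% + 1.5% = 12.5%.
Rounded: 12.50%.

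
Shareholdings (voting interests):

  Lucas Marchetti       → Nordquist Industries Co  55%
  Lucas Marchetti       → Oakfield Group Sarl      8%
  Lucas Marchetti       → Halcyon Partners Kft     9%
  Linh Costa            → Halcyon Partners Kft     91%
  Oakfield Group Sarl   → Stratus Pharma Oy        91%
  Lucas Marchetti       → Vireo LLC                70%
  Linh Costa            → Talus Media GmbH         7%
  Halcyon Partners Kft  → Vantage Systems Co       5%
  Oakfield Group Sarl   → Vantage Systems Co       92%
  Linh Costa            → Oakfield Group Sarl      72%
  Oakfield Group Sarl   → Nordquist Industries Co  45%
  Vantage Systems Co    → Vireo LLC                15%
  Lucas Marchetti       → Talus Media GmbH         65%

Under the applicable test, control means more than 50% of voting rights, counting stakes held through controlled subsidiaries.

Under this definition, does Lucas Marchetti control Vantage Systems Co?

No

Lucas holds 65% of Talus, so Lucas controls Talus.
Lucas holds 55% of Nordquist, so Lucas controls Nordquist.
Lucas holds 70% of Vireo, so Lucas controls Vireo.
Neither Lucas nor any entity Lucas controls holds any voting interest in Vantage.
So Lucas does not control Vantage.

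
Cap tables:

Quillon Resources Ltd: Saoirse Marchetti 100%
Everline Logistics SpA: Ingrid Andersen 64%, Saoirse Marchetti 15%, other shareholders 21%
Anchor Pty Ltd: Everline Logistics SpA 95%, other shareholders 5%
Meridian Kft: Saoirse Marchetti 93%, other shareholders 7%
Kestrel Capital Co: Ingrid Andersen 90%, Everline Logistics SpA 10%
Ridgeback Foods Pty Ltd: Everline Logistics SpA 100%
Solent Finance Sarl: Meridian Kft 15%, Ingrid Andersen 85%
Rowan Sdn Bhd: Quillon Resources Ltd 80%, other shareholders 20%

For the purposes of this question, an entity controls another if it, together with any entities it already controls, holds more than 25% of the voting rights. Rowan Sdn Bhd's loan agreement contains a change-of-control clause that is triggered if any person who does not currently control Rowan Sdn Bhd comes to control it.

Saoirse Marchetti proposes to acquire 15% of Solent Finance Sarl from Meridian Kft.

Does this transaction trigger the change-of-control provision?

The purchase adds only to Saoirse's holdings (Meridian's stake shrinks), so Saoirse is the only person who could newly come to control Rowan.
Saoirse holds 100% of Quillon, so Saoirse controls Quillon.
Quillon holds 80% of Rowan, so Saoirse controls Rowan.
So Saoirse already controls Rowan before the transaction.
After the purchase, Saoirse holds 15% of Solent directly, and Meridian's stake falls to 0%.
Saoirse controlled Rowan already, so this is not a new person acquiring control; every other person's position is unchanged or reduced.
No new person acquires control, so the clause is not triggered.

No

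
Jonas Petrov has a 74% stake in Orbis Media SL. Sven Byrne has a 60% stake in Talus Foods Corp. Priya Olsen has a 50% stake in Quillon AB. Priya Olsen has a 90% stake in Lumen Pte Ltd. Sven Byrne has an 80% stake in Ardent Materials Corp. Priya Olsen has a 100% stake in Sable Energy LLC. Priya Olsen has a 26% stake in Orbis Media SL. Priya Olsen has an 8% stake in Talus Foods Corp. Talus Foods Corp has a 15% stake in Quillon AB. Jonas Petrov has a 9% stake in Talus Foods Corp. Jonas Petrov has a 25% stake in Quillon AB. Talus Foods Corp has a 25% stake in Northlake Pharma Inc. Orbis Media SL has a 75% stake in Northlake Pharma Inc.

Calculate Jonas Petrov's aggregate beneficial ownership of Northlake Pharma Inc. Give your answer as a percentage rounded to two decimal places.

Jonas reaches Northlake along 2 paths.
Via Talus: 9% × 25% = 2.25%.
Via Orbis: 74% × 75% = 55.5%.
Total: 2.25% + 55.5% = 57.75%.

57.75%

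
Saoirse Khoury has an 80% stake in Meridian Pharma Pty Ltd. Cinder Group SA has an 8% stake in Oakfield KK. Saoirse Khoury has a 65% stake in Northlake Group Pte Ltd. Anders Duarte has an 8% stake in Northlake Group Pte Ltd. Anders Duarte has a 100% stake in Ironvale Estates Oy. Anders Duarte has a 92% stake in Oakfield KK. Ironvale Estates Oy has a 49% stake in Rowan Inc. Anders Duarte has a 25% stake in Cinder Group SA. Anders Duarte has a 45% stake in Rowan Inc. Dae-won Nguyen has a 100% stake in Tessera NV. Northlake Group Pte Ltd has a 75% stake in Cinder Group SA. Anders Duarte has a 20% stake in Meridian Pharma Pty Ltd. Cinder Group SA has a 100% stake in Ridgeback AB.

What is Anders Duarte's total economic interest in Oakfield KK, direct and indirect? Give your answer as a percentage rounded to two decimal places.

Anders reaches Oakfield along 3 paths.
Direct stake: 92% = 92%.
Via Cinder: 25% × 8% = 2%.
Via Northlake → Cinder: 8% × 75% × 8% = 0.48%.
Total: 92% + 2% + 0.48% = 94.48%.

94.48%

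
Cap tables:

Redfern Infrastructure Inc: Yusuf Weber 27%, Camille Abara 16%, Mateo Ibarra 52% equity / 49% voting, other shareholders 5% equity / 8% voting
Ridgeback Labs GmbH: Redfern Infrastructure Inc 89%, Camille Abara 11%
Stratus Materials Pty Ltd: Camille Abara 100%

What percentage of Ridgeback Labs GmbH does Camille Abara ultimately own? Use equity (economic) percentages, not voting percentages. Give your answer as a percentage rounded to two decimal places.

25.24%

Camille reaches Ridgeback along 2 paths.
Via Redfern: 16% × 89% = 14.24%.
Direct stake: 11% = 11%.
Total: 14.24% + 11% = 25.24%.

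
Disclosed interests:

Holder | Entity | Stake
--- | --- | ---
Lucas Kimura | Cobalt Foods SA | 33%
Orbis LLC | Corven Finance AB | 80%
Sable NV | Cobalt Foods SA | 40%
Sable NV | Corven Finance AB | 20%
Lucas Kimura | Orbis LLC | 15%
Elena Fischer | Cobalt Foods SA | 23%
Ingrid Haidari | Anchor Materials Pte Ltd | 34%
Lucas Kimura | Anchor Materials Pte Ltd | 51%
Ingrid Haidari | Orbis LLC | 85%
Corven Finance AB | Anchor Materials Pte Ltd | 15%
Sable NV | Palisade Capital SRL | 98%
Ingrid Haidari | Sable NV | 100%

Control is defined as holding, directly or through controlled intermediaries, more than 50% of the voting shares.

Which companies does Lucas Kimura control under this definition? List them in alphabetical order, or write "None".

Anchor Materials Pte Ltd

Lucas holds 51% of Anchor, so Lucas controls Anchor.
No other company's threshold is met.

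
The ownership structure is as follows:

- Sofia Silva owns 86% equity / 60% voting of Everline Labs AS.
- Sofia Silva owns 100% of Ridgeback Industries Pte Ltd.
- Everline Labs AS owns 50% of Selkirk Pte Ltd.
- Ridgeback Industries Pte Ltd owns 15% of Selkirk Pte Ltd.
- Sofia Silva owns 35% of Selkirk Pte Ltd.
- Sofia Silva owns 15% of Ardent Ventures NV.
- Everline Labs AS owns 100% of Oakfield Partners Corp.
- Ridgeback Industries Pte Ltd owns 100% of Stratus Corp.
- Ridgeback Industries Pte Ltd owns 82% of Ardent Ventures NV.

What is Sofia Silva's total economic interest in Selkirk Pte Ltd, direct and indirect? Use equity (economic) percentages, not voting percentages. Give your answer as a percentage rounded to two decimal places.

93.00%

Sofia reaches Selkirk along 3 paths.
Via Ridgeback: 100% × 15% = 15%.
Direct stake: 35% = 35%.
Via Everline: 86% × 50% = 43%.
Total: 15% + 35% + 43% = 93%.
Rounded: 93.00%.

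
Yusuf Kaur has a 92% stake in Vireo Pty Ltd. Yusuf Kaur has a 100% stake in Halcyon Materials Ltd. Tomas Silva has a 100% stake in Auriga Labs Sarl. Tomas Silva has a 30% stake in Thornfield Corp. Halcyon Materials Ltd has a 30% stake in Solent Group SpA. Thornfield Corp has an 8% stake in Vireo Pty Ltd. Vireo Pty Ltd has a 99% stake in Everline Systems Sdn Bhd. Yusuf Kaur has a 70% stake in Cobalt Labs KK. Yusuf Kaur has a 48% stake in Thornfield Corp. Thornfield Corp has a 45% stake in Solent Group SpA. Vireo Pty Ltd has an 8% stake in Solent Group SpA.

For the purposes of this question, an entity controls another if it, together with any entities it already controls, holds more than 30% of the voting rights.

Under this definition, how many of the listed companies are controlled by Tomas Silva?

1

Tomas holds 100% of Auriga, so Tomas controls Auriga.
No other company's threshold is met.
Tomas controls 1 company.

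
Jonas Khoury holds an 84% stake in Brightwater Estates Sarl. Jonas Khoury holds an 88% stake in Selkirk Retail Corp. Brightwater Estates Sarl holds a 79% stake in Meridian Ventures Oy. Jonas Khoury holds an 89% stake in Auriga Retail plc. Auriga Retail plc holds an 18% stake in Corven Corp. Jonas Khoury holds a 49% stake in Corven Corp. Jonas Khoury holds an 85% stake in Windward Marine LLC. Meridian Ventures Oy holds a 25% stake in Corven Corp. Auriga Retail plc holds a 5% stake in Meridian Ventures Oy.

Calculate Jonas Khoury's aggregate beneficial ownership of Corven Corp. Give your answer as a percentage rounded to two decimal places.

Jonas reaches Corven along 4 paths.
Via Auriga → Meridian: 89% × 5% × 25% = 1.1125%.
Via Brightwater → Meridian: 84% × 79% × 25% = 16.59%.
Direct stake: 49% = 49%.
Via Auriga: 89% × 18% = 16.02%.
Total: 1.1125% + 16.59% + 49% + 16.02% = 82.7225%.
Rounded: 82.72%.

82.72%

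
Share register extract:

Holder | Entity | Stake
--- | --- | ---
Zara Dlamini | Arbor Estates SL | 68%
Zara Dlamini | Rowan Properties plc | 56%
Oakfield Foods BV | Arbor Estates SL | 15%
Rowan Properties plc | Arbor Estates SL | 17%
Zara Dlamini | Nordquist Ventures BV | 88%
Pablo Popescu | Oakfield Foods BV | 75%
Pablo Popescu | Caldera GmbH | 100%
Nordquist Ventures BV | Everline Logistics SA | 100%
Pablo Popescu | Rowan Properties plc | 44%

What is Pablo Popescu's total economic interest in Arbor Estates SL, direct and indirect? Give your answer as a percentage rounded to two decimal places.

18.73%

Pablo reaches Arbor along 2 paths.
Via Rowan: 44% × 17% = 7.48%.
Via Oakfield: 75% × 15% = 11.25%.
Total: 7.48% + 11.25% = 18.73%.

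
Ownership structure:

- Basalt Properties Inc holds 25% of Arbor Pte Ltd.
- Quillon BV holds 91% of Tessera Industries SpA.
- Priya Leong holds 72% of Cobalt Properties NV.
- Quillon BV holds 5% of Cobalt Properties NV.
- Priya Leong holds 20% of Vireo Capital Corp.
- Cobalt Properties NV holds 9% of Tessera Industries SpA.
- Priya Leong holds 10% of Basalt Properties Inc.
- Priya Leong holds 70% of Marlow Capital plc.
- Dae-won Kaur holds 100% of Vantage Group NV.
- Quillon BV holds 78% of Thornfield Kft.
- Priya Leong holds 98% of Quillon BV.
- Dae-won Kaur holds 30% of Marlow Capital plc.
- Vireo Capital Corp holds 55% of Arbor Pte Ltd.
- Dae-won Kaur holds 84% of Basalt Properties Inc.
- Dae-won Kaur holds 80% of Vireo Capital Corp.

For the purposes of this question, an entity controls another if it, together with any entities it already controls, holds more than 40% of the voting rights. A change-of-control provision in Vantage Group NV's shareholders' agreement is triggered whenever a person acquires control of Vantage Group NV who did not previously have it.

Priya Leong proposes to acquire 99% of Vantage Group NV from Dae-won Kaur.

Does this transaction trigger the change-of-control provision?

Yes

The purchase adds only to Priya's holdings (Dae-won's stake shrinks), so Priya is the only person who could newly come to control Vantage.
Priya holds 70% of Marlow, so Priya controls Marlow.
Priya holds 98% of Quillon, so Priya controls Quillon.
Priya and Quillon together hold 72% + 5% = 77% of Cobalt, so Priya controls Cobalt.
Quillon holds 78% of Thornfield, so Priya controls Thornfield.
Cobalt and Quillon together hold 9% + 91% = 100% of Tessera, so Priya controls Tessera.
Neither Priya nor any entity Priya controls holds any voting interest in Vantage.
So before the transaction, Priya does not control Vantage.
After the purchase, Priya holds 99% of Vantage directly, and Dae-won's stake falls to 1%.
Priya holds 99% of Vantage, so Priya controls Vantage.
Priya did not control Vantage before and does after, so the clause is triggered.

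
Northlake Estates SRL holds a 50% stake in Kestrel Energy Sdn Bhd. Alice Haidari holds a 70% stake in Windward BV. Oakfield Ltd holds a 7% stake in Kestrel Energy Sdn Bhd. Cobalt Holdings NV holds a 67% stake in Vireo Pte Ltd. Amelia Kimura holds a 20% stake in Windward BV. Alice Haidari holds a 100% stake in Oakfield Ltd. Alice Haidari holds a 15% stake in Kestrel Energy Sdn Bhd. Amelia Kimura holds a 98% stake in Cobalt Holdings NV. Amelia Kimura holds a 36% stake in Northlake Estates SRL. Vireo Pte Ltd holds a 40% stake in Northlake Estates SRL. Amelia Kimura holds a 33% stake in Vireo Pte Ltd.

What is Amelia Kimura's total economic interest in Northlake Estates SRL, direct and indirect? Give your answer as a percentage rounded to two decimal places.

75.46%

Amelia reaches Northlake along 3 paths.
Direct stake: 36% = 36%.
Via Vireo: 33% × 40% = 13.2%.
Via Cobalt → Vireo: 98% × 67% × 40% = 26.264%.
Total: 36% + 13.2% + 26.264% = 75.464%.
Rounded: 75.46%.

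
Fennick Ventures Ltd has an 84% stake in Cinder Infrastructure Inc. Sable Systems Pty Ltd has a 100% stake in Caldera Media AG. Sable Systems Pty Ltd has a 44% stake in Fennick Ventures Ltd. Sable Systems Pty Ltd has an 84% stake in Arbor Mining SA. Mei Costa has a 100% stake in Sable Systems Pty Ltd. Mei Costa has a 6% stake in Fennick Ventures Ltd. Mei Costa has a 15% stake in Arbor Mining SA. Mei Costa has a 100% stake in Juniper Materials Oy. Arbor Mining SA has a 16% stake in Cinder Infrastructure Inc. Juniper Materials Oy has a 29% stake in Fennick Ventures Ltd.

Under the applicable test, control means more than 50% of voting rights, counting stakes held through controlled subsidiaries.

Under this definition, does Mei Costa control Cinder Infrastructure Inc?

Yes

Mei holds 100% of Sable, so Mei controls Sable.
Mei holds 100% of Juniper, so Mei controls Juniper.
Sable and Juniper and Mei together hold 44% + 29% + 6% = 79% of Fennick, so Mei controls Fennick.
Sable and Mei together hold 84% + 15% = 99% of Arbor, so Mei controls Arbor.
Arbor and Fennick together hold 16% + 84% = 100% of Cinder, so Mei controls Cinder.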